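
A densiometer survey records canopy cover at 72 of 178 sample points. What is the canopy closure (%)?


Formula: Canopy closure = covered points / total points * 100
Closure = 72 / 178 * 100
Closure = 0.4045 * 100 = 40.4%

40.4


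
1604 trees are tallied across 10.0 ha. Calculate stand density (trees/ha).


Formula: Stand Density = N_trees / Area_ha
Density = 1604 trees / 10.0 ha
Density = 160 trees/ha

160


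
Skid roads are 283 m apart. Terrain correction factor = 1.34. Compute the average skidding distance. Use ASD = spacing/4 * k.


Formula: ASD = (spacing / 4) * correction
Uncorrected distance = spacing / 4 = 283 / 4 = 70.75 m
ASD = 70.75 * 1.34 = 95 m

95


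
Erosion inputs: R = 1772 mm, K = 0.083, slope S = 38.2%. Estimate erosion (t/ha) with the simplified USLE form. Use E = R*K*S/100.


Formula: E = R * K * S / 100  (simplified USLE)
R * K = 1772 * 0.083 = 147.076
E = 147.076 * 38.2 / 100 = 56.18 t/ha

56.18


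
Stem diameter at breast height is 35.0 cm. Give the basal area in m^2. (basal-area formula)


Formula: BA = pi * (DBH/2)^2 / 10000  (cm^2 to m^2)
Radius = DBH/2 = 35.0/2 = 17.5 cm
BA = pi * 17.5^2 / 10000
   = 962.1128 cm^2 / 10000
   = 0.0962 m^2

0.0962


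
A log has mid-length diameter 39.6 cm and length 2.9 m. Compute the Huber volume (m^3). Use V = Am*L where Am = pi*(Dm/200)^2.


Huber: V = Am * L,  Am = pi*(Dm/200)^2
Am = pi*(39.6/200)^2 = 0.123163 m^2
V = 0.123163*2.9 = 0.3572 m^3

0.3572


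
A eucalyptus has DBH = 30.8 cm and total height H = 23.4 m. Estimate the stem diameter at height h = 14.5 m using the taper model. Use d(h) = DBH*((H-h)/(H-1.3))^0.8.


Taper: d(h) = DBH * ((H - h) / (H - 1.3))^0.8
Numerator = H - h = 23.4 - 14.5 = 8.9 m
Denominator = H - 1.3 = 23.4 - 1.3 = 22.1 m
Ratio = 8.9 / 22.1 = 0.40271
d = 30.8 * 0.40271^0.8 = 14.9 cm

14.9


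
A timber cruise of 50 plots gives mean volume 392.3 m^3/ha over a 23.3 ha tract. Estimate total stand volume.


Formula: Total Volume = Mean Volume per ha * Total Area
Total Volume = 392.3 m^3/ha * 23.3 ha
Total Volume = 9141 m^3

9141


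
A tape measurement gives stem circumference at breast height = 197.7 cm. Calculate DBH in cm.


Formula: DBH = C / pi
DBH = 197.7 / pi
pi = 3.14159...
DBH = 62.9 cm

62.9


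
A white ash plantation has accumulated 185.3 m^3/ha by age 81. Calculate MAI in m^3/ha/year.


Formula: MAI = Total Volume / Stand Age
MAI = 185.3 m^3/ha / 81 years
MAI = 2.29 m^3/ha/year

2.29


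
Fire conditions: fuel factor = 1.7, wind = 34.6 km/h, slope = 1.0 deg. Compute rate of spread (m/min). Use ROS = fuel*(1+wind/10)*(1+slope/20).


Formula: ROS = fuel * (1 + wind/10) * (1 + slope/20)
Wind factor = 1 + 34.6/10 = 4.46
Slope factor = 1 + 1.0/20 = 1.05
ROS = 1.7 * 4.46 * 1.05 = 7.96 m/min

7.96


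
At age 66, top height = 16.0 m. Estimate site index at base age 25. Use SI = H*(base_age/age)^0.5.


Formula: SI = H_dom * (base_age / age)^0.5
Age ratio = 25 / 66 = 0.37879
sqrt(age_ratio) = 0.61546
SI = 16.0 * 0.61546 = 9.8 m

9.8


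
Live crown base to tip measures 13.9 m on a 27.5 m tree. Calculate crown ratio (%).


Formula: Crown Ratio = (Crown Length / Total Height) * 100
CR = (13.9 m / 27.5 m) * 100
CR = 0.5055 * 100 = 50.5%

50.5


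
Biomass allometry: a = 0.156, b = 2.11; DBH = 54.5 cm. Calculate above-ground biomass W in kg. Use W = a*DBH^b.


Formula: W = a * DBH^b  (allometric power law)
DBH^b = 54.5^2.11 = 4611.0159
W = 0.156 * 4611.0159 = 719.3 kg

719.3


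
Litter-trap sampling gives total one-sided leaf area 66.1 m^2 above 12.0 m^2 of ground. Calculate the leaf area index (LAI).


Formula: LAI = total leaf area / ground area  (dimensionless)
LAI = 66.1 m^2 / 12.0 m^2
LAI = 5.51

5.51


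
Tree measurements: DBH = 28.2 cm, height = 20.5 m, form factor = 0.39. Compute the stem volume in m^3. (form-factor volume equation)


Formula: V = pi * (DBH/200)^2 * H * ff
Radius = DBH/200 = 28.2/200 = 0.141 m
Radius^2 = 0.141^2 = 0.019881 m^2
V = pi * 0.019881 * 20.5 * 0.39
V = 0.499 m^3

0.499


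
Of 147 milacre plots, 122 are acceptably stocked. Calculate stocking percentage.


Formula: Stocking % = stocked plots / total plots * 100
Stocking = 122 / 147 * 100
Stocking = 0.8299 * 100 = 83.0%

83.0


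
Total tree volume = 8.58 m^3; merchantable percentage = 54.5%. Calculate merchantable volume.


Formula: MV = V_total * (merchantable_pct / 100)
Merchantable fraction = 54.5% / 100 = 0.545
MV = 8.58 m^3 * 0.545 = 4.676 m^3

4.676


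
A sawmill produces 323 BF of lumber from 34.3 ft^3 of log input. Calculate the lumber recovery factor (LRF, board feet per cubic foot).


Formula: LRF = Lumber Output (BF) / Log Input (ft^3)
LRF = 323 BF / 34.3 ft^3
LRF = 9.42 BF/ft^3

9.42


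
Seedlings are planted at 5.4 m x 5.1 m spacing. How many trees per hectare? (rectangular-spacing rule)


Formula: TPH = 10000 m^2/ha / (spacing_x * spacing_y)
Area per tree = 5.4 m * 5.1 m = 27.54 m^2
TPH = 10000 / 27.54 = 363 trees/ha

363


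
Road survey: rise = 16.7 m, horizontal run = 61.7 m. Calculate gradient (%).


Formula: Gradient = rise / run * 100
Gradient = 16.7 / 61.7 * 100 = 27.1%

27.1


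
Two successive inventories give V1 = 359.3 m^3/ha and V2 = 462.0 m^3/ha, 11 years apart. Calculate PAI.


Formula: PAI = (V_T2 - V_T1) / (T2 - T1)
Volume increment = 462.0 - 359.3 = 102.7 m^3/ha
PAI = 102.7 / 11 = 9.34 m^3/ha/year

9.34


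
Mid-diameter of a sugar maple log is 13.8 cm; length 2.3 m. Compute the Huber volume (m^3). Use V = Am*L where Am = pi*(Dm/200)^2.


Huber: V = Am * L,  Am = pi*(Dm/200)^2
Am = pi*(13.8/200)^2 = 0.014957 m^2
V = 0.014957*2.3 = 0.0344 m^3

0.0344


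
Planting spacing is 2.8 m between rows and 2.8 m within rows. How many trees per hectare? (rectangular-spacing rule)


Formula: TPH = 10000 m^2/ha / (spacing_x * spacing_y)
Area per tree = 2.8 m * 2.8 m = 7.84 m^2
TPH = 10000 / 7.84 = 1276 trees/ha

1276


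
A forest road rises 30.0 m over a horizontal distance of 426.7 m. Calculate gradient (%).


Formula: Gradient = rise / run * 100
Gradient = 30.0 / 426.7 * 100 = 7.0%

7.0


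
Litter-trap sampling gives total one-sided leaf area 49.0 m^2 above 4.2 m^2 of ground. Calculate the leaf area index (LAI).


Formula: LAI = total leaf area / ground area  (dimensionless)
LAI = 49.0 m^2 / 4.2 m^2
LAI = 11.67

11.67


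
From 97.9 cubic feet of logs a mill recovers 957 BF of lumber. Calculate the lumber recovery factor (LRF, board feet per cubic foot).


Formula: LRF = Lumber Output (BF) / Log Input (ft^3)
LRF = 957 BF / 97.9 ft^3
LRF = 9.78 BF/ft^3

9.78


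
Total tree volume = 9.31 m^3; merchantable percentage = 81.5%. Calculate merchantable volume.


Formula: MV = V_total * (merchantable_pct / 100)
Merchantable fraction = 81.5% / 100 = 0.815
MV = 9.31 m^3 * 0.815 = 7.588 m^3

7.588


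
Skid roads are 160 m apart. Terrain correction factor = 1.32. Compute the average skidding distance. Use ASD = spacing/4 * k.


Formula: ASD = (spacing / 4) * correction
Uncorrected distance = spacing / 4 = 160 / 4 = 40 m
ASD = 40 * 1.32 = 53 m

53


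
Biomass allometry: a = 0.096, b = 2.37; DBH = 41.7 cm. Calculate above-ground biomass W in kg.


Formula: W = a * DBH^b  (allometric power law)
DBH^b = 41.7^2.37 = 6913.8898
W = 0.096 * 6913.8898 = 663.7 kg

663.7


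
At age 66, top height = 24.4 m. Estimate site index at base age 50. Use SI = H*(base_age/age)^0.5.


Formula: SI = H_dom * (base_age / age)^0.5
Age ratio = 50 / 66 = 0.75758
sqrt(age_ratio) = 0.87039
SI = 24.4 * 0.87039 = 21.2 m

21.2


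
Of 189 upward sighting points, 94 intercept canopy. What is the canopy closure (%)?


Formula: Canopy closure = covered points / total points * 100
Closure = 94 / 189 * 100
Closure = 0.4974 * 100 = 49.7%

49.7


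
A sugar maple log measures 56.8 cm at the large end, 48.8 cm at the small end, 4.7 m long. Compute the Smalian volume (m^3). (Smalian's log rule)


Smalian: V = (A1 + A2)/2 * L,  A = pi*(D/200)^2
A1 = pi*(56.8/200)^2 = 0.253388 m^2
A2 = pi*(48.8/200)^2 = 0.187038 m^2
V = (0.253388+0.187038)/2*4.7 = 1.035 m^3

1.035


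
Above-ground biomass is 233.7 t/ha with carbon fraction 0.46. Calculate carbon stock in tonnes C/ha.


Formula: Carbon Stock = Biomass * Carbon Fraction
C = 233.7 t/ha * 0.46
C = 107.5 t C/ha

107.5


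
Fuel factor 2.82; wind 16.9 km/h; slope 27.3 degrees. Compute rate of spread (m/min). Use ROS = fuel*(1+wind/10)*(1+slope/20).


Formula: ROS = fuel * (1 + wind/10) * (1 + slope/20)
Wind factor = 1 + 16.9/10 = 2.69
Slope factor = 1 + 27.3/20 = 2.365
ROS = 2.82 * 2.69 * 2.365 = 17.94 m/min

17.94


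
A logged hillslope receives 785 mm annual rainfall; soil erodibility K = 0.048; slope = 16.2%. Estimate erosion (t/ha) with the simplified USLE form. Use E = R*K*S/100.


Formula: E = R * K * S / 100  (simplified USLE)
R * K = 785 * 0.048 = 37.68
E = 37.68 * 16.2 / 100 = 6.1 t/ha

6.1


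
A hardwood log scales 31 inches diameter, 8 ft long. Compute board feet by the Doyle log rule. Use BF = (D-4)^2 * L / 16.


Doyle: BF = (D - 4)^2 * L / 16
Adjusted diameter = 31 - 4 = 27 in
(D-4)^2 = 27^2 = 729
BF = 729 * 8 / 16 = 365 BF

365


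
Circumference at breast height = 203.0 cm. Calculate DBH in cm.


Formula: DBH = C / pi
DBH = 203.0 / pi
pi = 3.14159...
DBH = 64.6 cm

64.6


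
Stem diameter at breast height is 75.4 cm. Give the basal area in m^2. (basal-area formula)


Formula: BA = pi * (DBH/2)^2 / 10000  (cm^2 to m^2)
Radius = DBH/2 = 75.4/2 = 37.7 cm
BA = pi * 37.7^2 / 10000
   = 4465.1142 cm^2 / 10000
   = 0.4465 m^2

0.4465


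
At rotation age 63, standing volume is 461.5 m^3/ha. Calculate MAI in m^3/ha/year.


Formula: MAI = Total Volume / Stand Age
MAI = 461.5 m^3/ha / 63 years
MAI = 7.33 m^3/ha/year

7.33


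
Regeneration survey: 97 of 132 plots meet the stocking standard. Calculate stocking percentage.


Formula: Stocking % = stocked plots / total plots * 100
Stocking = 97 / 132 * 100
Stocking = 0.7348 * 100 = 73.5%

73.5


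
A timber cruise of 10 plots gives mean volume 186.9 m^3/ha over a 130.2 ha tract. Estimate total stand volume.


Formula: Total Volume = Mean Volume per ha * Total Area
Total Volume = 186.9 m^3/ha * 130.2 ha
Total Volume = 24334 m^3

24334


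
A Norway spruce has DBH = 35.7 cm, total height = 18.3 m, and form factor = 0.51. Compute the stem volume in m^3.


Formula: V = pi * (DBH/200)^2 * H * ff
Radius = DBH/200 = 35.7/200 = 0.1785 m
Radius^2 = 0.1785^2 = 0.03186225 m^2
V = pi * 0.03186225 * 18.3 * 0.51
V = 0.934 m^3

0.934


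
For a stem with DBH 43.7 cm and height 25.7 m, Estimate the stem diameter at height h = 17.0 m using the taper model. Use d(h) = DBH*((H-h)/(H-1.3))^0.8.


Taper: d(h) = DBH * ((H - h) / (H - 1.3))^0.8
Numerator = H - h = 25.7 - 17.0 = 8.7 m
Denominator = H - 1.3 = 25.7 - 1.3 = 24.4 m
Ratio = 8.7 / 24.4 = 0.35656
d = 43.7 * 0.35656^0.8 = 19.2 cm

19.2


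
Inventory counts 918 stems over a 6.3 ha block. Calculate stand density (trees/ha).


Formula: Stand Density = N_trees / Area_ha
Density = 918 trees / 6.3 ha
Density = 146 trees/ha

146


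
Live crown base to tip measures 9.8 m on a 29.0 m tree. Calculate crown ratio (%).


Formula: Crown Ratio = (Crown Length / Total Height) * 100
CR = (9.8 m / 29.0 m) * 100
CR = 0.3379 * 100 = 33.8%

33.8


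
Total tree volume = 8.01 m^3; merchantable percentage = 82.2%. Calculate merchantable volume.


Formula: MV = V_total * (merchantable_pct / 100)
Merchantable fraction = 82.2% / 100 = 0.822
MV = 8.01 m^3 * 0.822 = 6.584 m^3

6.584


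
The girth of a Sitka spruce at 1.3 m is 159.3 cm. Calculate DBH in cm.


Formula: DBH = C / pi
DBH = 159.3 / pi
pi = 3.14159...
DBH = 50.7 cm

50.7


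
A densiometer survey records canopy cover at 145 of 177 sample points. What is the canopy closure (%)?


Formula: Canopy closure = covered points / total points * 100
Closure = 145 / 177 * 100
Closure = 0.8192 * 100 = 81.9%

81.9


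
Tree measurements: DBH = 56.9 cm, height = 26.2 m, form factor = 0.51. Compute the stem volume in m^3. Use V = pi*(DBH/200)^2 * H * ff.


Formula: V = pi * (DBH/200)^2 * H * ff
Radius = DBH/200 = 56.9/200 = 0.2845 m
Radius^2 = 0.2845^2 = 0.08094025 m^2
V = pi * 0.08094025 * 26.2 * 0.51
V = 3.398 m^3

3.398


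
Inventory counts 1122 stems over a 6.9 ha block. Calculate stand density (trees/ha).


Formula: Stand Density = N_trees / Area_ha
Density = 1122 trees / 6.9 ha
Density = 163 trees/ha

163


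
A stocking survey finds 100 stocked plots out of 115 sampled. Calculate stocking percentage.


Formula: Stocking % = stocked plots / total plots * 100
Stocking = 100 / 115 * 100
Stocking = 0.8696 * 100 = 87.0%

87.0


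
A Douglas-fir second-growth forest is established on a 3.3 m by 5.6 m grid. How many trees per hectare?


Formula: TPH = 10000 m^2/ha / (spacing_x * spacing_y)
Area per tree = 3.3 m * 5.6 m = 18.48 m^2
TPH = 10000 / 18.48 = 541 trees/ha

541


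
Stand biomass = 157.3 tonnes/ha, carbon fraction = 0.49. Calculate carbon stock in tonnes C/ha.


Formula: Carbon Stock = Biomass * Carbon Fraction
C = 157.3 t/ha * 0.49
C = 77.1 t C/ha

77.1


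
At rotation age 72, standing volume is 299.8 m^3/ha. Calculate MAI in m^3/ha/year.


Formula: MAI = Total Volume / Stand Age
MAI = 299.8 m^3/ha / 72 years
MAI = 4.16 m^3/ha/year

4.16


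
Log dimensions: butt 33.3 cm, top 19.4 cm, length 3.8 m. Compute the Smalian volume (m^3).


Smalian: V = (A1 + A2)/2 * L,  A = pi*(D/200)^2
A1 = pi*(33.3/200)^2 = 0.087092 m^2
A2 = pi*(19.4/200)^2 = 0.029559 m^2
V = (0.087092+0.029559)/2*3.8 = 0.2216 m^3

0.2216


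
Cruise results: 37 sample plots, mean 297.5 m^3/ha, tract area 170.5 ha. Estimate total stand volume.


Formula: Total Volume = Mean Volume per ha * Total Area
Total Volume = 297.5 m^3/ha * 170.5 ha
Total Volume = 50724 m^3

50724


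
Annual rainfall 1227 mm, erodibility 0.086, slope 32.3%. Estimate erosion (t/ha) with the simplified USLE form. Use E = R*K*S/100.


Formula: E = R * K * S / 100  (simplified USLE)
R * K = 1227 * 0.086 = 105.522
E = 105.522 * 32.3 / 100 = 34.08 t/ha

34.08


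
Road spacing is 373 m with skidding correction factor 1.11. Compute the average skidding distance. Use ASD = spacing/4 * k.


Formula: ASD = (spacing / 4) * correction
Uncorrected distance = spacing / 4 = 373 / 4 = 93.25 m
ASD = 93.25 * 1.11 = 104 m

104


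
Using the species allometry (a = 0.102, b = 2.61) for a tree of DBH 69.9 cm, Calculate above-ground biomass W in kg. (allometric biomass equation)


Formula: W = a * DBH^b  (allometric power law)
DBH^b = 69.9^2.61 = 65175.6586
W = 0.102 * 65175.6586 = 6647.9 kg

6647.9


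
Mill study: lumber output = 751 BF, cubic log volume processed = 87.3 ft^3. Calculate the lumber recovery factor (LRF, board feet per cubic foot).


Formula: LRF = Lumber Output (BF) / Log Input (ft^3)
LRF = 751 BF / 87.3 ft^3
LRF = 8.6 BF/ft^3

8.6


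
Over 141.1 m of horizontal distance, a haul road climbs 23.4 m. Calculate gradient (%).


Formula: Gradient = rise / run * 100
Gradient = 23.4 / 141.1 * 100 = 16.6%

16.6


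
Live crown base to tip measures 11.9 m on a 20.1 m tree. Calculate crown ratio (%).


Formula: Crown Ratio = (Crown Length / Total Height) * 100
CR = (11.9 m / 20.1 m) * 100
CR = 0.592 * 100 = 59.2%

59.2


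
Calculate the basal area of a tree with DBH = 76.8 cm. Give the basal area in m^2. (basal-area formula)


Formula: BA = pi * (DBH/2)^2 / 10000  (cm^2 to m^2)
Radius = DBH/2 = 76.8/2 = 38.4 cm
BA = pi * 38.4^2 / 10000
   = 4632.4669 cm^2 / 10000
   = 0.4632 m^2

0.4632


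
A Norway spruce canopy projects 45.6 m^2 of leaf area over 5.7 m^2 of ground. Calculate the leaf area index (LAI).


Formula: LAI = total leaf area / ground area  (dimensionless)
LAI = 45.6 m^2 / 5.7 m^2
LAI = 8.0

8.0


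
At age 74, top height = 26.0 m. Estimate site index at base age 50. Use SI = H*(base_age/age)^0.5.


Formula: SI = H_dom * (base_age / age)^0.5
Age ratio = 50 / 74 = 0.67568
sqrt(age_ratio) = 0.82199
SI = 26.0 * 0.82199 = 21.4 m

21.4


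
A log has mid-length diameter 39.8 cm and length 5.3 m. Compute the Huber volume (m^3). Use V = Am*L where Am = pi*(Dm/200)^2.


Huber: V = Am * L,  Am = pi*(Dm/200)^2
Am = pi*(39.8/200)^2 = 0.12441 m^2
V = 0.12441*5.3 = 0.6594 m^3

0.6594


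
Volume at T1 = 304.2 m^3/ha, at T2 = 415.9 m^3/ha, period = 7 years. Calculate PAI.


Formula: PAI = (V_T2 - V_T1) / (T2 - T1)
Volume increment = 415.9 - 304.2 = 111.7 m^3/ha
PAI = 111.7 / 7 = 15.96 m^3/ha/year

15.96


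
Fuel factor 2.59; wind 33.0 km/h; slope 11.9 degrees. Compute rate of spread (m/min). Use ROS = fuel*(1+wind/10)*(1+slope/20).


Formula: ROS = fuel * (1 + wind/10) * (1 + slope/20)
Wind factor = 1 + 33.0/10 = 4.3
Slope factor = 1 + 11.9/20 = 1.595
ROS = 2.59 * 4.3 * 1.595 = 17.76 m/min

17.76


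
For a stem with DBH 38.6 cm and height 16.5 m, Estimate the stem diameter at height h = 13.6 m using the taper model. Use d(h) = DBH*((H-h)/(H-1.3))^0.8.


Taper: d(h) = DBH * ((H - h) / (H - 1.3))^0.8
Numerator = H - h = 16.5 - 13.6 = 2.9 m
Denominator = H - 1.3 = 16.5 - 1.3 = 15.2 m
Ratio = 2.9 / 15.2 = 0.19079
d = 38.6 * 0.19079^0.8 = 10.3 cm

10.3


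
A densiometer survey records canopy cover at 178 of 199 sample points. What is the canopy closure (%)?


Formula: Canopy closure = covered points / total points * 100
Closure = 178 / 199 * 100
Closure = 0.8945 * 100 = 89.4%

89.4


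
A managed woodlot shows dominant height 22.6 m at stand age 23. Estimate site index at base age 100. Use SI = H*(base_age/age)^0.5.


Formula: SI = H_dom * (base_age / age)^0.5
Age ratio = 100 / 23 = 4.34783
sqrt(age_ratio) = 2.08514
SI = 22.6 * 2.08514 = 47.1 m

47.1


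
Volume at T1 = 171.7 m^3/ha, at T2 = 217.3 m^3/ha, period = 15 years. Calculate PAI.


Formula: PAI = (V_T2 - V_T1) / (T2 - T1)
Volume increment = 217.3 - 171.7 = 45.6 m^3/ha
PAI = 45.6 / 15 = 3.04 m^3/ha/year

3.04


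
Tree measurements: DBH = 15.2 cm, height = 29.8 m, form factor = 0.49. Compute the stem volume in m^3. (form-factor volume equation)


Formula: V = pi * (DBH/200)^2 * H * ff
Radius = DBH/200 = 15.2/200 = 0.076 m
Radius^2 = 0.076^2 = 0.005776 m^2
V = pi * 0.005776 * 29.8 * 0.49
V = 0.265 m^3

0.265


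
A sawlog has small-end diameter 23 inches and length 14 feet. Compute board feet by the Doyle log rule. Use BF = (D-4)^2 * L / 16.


Doyle: BF = (D - 4)^2 * L / 16
Adjusted diameter = 23 - 4 = 19 in
(D-4)^2 = 19^2 = 361
BF = 361 * 14 / 16 = 316 BF

316


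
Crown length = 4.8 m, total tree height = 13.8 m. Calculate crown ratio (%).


Formula: Crown Ratio = (Crown Length / Total Height) * 100
CR = (4.8 m / 13.8 m) * 100
CR = 0.3478 * 100 = 34.8%

34.8


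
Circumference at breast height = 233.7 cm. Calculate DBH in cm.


Formula: DBH = C / pi
DBH = 233.7 / pi
pi = 3.14159...
DBH = 74.4 cm

74.4


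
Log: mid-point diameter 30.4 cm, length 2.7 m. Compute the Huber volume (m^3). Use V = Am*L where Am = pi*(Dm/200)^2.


Huber: V = Am * L,  Am = pi*(Dm/200)^2
Am = pi*(30.4/200)^2 = 0.072583 m^2
V = 0.072583*2.7 = 0.196 m^3

0.196


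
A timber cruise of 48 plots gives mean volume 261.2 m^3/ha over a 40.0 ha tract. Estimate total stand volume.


Formula: Total Volume = Mean Volume per ha * Total Area
Total Volume = 261.2 m^3/ha * 40.0 ha
Total Volume = 10448 m^3

10448


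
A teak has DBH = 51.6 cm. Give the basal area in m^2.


Formula: BA = pi * (DBH/2)^2 / 10000  (cm^2 to m^2)
Radius = DBH/2 = 51.6/2 = 25.8 cm
BA = pi * 25.8^2 / 10000
   = 2091.1697 cm^2 / 10000
   = 0.2091 m^2

0.2091


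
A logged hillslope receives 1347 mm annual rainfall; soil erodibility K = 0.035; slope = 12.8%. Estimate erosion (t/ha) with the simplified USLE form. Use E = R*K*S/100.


Formula: E = R * K * S / 100  (simplified USLE)
R * K = 1347 * 0.035 = 47.145
E = 47.145 * 12.8 / 100 = 6.03 t/ha

6.03


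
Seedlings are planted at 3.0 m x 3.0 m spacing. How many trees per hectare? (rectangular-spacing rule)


Formula: TPH = 10000 m^2/ha / (spacing_x * spacing_y)
Area per tree = 3.0 m * 3.0 m = 9.0 m^2
TPH = 10000 / 9.0 = 1111 trees/ha

1111


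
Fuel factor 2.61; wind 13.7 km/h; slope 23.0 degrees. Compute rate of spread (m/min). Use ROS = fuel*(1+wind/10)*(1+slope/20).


Formula: ROS = fuel * (1 + wind/10) * (1 + slope/20)
Wind factor = 1 + 13.7/10 = 2.37
Slope factor = 1 + 23.0/20 = 2.15
ROS = 2.61 * 2.37 * 2.15 = 13.3 m/min

13.3


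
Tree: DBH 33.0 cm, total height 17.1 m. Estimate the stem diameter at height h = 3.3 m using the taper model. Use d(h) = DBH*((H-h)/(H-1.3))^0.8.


Taper: d(h) = DBH * ((H - h) / (H - 1.3))^0.8
Numerator = H - h = 17.1 - 3.3 = 13.8 m
Denominator = H - 1.3 = 17.1 - 1.3 = 15.8 m
Ratio = 13.8 / 15.8 = 0.87342
d = 33.0 * 0.87342^0.8 = 29.6 cm

29.6


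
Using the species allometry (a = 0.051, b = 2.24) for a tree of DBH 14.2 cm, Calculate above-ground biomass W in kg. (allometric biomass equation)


Formula: W = a * DBH^b  (allometric power law)
DBH^b = 14.2^2.24 = 381.1763
W = 0.051 * 381.1763 = 19.4 kg

19.4


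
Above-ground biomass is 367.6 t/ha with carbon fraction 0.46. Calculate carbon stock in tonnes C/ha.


Formula: Carbon Stock = Biomass * Carbon Fraction
C = 367.6 t/ha * 0.46
C = 169.1 t C/ha

169.1


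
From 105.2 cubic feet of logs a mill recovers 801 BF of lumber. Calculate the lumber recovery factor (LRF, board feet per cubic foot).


Formula: LRF = Lumber Output (BF) / Log Input (ft^3)
LRF = 801 BF / 105.2 ft^3
LRF = 7.61 BF/ft^3

7.61


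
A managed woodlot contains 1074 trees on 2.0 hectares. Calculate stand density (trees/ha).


Formula: Stand Density = N_trees / Area_ha
Density = 1074 trees / 2.0 ha
Density = 537 trees/ha

537


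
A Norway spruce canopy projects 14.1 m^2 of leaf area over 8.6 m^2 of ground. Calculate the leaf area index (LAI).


Formula: LAI = total leaf area / ground area  (dimensionless)
LAI = 14.1 m^2 / 8.6 m^2
LAI = 1.64

1.64


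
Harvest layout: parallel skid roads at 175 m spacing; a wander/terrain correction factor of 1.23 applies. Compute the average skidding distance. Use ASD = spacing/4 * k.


Formula: ASD = (spacing / 4) * correction
Uncorrected distance = spacing / 4 = 175 / 4 = 43.75 m
ASD = 43.75 * 1.23 = 54 m

54


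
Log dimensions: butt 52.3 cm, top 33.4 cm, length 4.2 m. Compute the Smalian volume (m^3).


Smalian: V = (A1 + A2)/2 * L,  A = pi*(D/200)^2
A1 = pi*(52.3/200)^2 = 0.214829 m^2
A2 = pi*(33.4/200)^2 = 0.087616 m^2
V = (0.214829+0.087616)/2*4.2 = 0.6351 m^3

0.6351


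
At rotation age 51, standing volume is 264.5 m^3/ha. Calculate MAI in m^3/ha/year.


Formula: MAI = Total Volume / Stand Age
MAI = 264.5 m^3/ha / 51 years
MAI = 5.19 m^3/ha/year

5.19


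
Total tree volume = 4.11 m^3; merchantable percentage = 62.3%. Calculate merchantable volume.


Formula: MV = V_total * (merchantable_pct / 100)
Merchantable fraction = 62.3% / 100 = 0.623
MV = 4.11 m^3 * 0.623 = 2.561 m^3

2.561


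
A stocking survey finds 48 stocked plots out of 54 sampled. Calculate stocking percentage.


Formula: Stocking % = stocked plots / total plots * 100
Stocking = 48 / 54 * 100
Stocking = 0.8889 * 100 = 88.9%

88.9


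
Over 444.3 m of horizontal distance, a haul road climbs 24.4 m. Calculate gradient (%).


Formula: Gradient = rise / run * 100
Gradient = 24.4 / 444.3 * 100 = 5.5%

5.5


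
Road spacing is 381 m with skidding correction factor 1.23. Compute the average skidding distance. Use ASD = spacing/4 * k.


Formula: ASD = (spacing / 4) * correction
Uncorrected distance = spacing / 4 = 381 / 4 = 95.25 m
ASD = 95.25 * 1.23 = 117 m

117


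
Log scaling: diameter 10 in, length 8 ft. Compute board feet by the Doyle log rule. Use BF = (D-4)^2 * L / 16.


Doyle: BF = (D - 4)^2 * L / 16
Adjusted diameter = 10 - 4 = 6 in
(D-4)^2 = 6^2 = 36
BF = 36 * 8 / 16 = 18 BF

18


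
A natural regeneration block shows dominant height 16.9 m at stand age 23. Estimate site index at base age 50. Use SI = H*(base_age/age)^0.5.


Formula: SI = H_dom * (base_age / age)^0.5
Age ratio = 50 / 23 = 2.17391
sqrt(age_ratio) = 1.47442
SI = 16.9 * 1.47442 = 24.9 m

24.9


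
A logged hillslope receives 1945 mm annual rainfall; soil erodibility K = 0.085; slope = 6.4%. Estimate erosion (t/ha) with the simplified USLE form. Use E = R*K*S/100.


Formula: E = R * K * S / 100  (simplified USLE)
R * K = 1945 * 0.085 = 165.325
E = 165.325 * 6.4 / 100 = 10.58 t/ha

10.58


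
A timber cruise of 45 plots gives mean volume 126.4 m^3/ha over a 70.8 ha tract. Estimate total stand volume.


Formula: Total Volume = Mean Volume per ha * Total Area
Total Volume = 126.4 m^3/ha * 70.8 ha
Total Volume = 8949 m^3

8949


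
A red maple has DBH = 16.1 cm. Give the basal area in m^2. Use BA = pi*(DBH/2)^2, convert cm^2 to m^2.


Formula: BA = pi * (DBH/2)^2 / 10000  (cm^2 to m^2)
Radius = DBH/2 = 16.1/2 = 8.05 cm
BA = pi * 8.05^2 / 10000
   = 203.5831 cm^2 / 10000
   = 0.0204 m^2

0.0204


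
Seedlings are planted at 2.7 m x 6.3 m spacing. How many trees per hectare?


Formula: TPH = 10000 m^2/ha / (spacing_x * spacing_y)
Area per tree = 2.7 m * 6.3 m = 17.01 m^2
TPH = 10000 / 17.01 = 588 trees/ha

588


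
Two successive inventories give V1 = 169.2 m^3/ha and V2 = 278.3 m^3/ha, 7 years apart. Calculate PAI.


Formula: PAI = (V_T2 - V_T1) / (T2 - T1)
Volume increment = 278.3 - 169.2 = 109.1 m^3/ha
PAI = 109.1 / 7 = 15.59 m^3/ha/year

15.59


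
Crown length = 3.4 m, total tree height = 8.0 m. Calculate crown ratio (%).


Formula: Crown Ratio = (Crown Length / Total Height) * 100
CR = (3.4 m / 8.0 m) * 100
CR = 0.425 * 100 = 42.5%

42.5


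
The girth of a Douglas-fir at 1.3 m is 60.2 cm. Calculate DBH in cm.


Formula: DBH = C / pi
DBH = 60.2 / pi
pi = 3.14159...
DBH = 19.2 cm

19.2


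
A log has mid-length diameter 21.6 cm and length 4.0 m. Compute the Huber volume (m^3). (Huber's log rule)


Huber: V = Am * L,  Am = pi*(Dm/200)^2
Am = pi*(21.6/200)^2 = 0.036644 m^2
V = 0.036644*4.0 = 0.1466 m^3

0.1466


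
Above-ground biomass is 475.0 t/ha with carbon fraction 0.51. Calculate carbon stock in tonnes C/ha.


Formula: Carbon Stock = Biomass * Carbon Fraction
C = 475.0 t/ha * 0.51
C = 242.3 t C/ha

242.3


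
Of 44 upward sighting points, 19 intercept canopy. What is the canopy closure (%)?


Formula: Canopy closure = covered points / total points * 100
Closure = 19 / 44 * 100
Closure = 0.4318 * 100 = 43.2%

43.2


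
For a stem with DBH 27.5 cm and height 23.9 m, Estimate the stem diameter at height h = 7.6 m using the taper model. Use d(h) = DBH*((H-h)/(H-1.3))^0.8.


Taper: d(h) = DBH * ((H - h) / (H - 1.3))^0.8
Numerator = H - h = 23.9 - 7.6 = 16.3 m
Denominator = H - 1.3 = 23.9 - 1.3 = 22.6 m
Ratio = 16.3 / 22.6 = 0.72124
d = 27.5 * 0.72124^0.8 = 21.2 cm

21.2


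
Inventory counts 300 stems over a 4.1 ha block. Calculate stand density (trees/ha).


Formula: Stand Density = N_trees / Area_ha
Density = 300 trees / 4.1 ha
Density = 73 trees/ha

73


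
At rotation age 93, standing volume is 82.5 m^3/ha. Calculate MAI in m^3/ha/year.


Formula: MAI = Total Volume / Stand Age
MAI = 82.5 m^3/ha / 93 years
MAI = 0.89 m^3/ha/year

0.89


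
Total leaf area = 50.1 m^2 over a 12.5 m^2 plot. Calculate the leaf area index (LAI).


Formula: LAI = total leaf area / ground area  (dimensionless)
LAI = 50.1 m^2 / 12.5 m^2
LAI = 4.01

4.01


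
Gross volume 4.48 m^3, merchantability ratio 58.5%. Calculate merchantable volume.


Formula: MV = V_total * (merchantable_pct / 100)
Merchantable fraction = 58.5% / 100 = 0.585
MV = 4.48 m^3 * 0.585 = 2.621 m^3

2.621


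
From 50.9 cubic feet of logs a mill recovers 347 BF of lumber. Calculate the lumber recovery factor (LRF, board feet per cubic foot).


Formula: LRF = Lumber Output (BF) / Log Input (ft^3)
LRF = 347 BF / 50.9 ft^3
LRF = 6.82 BF/ft^3

6.82


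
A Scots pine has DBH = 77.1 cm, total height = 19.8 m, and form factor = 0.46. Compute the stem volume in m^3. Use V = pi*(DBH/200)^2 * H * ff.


Formula: V = pi * (DBH/200)^2 * H * ff
Radius = DBH/200 = 77.1/200 = 0.3855 m
Radius^2 = 0.3855^2 = 0.14861025 m^2
V = pi * 0.14861025 * 19.8 * 0.46
V = 4.252 m^3

4.252


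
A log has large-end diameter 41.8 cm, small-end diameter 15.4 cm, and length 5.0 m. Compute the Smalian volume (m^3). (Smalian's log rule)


Smalian: V = (A1 + A2)/2 * L,  A = pi*(D/200)^2
A1 = pi*(41.8/200)^2 = 0.137228 m^2
A2 = pi*(15.4/200)^2 = 0.018627 m^2
V = (0.137228+0.018627)/2*5.0 = 0.3896 m^3

0.3896


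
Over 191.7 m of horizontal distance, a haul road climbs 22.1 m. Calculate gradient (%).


Formula: Gradient = rise / run * 100
Gradient = 22.1 / 191.7 * 100 = 11.5%

11.5


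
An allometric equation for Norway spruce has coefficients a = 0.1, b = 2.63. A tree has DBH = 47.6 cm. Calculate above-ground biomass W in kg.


Formula: W = a * DBH^b  (allometric power law)
DBH^b = 47.6^2.63 = 25828.9223
W = 0.1 * 25828.9223 = 2582.9 kg

2582.9


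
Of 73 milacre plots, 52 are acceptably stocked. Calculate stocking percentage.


Formula: Stocking % = stocked plots / total plots * 100
Stocking = 52 / 73 * 100
Stocking = 0.7123 * 100 = 71.2%

71.2


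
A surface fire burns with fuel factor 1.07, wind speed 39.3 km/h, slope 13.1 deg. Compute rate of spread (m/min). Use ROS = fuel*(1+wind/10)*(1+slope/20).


Formula: ROS = fuel * (1 + wind/10) * (1 + slope/20)
Wind factor = 1 + 39.3/10 = 4.93
Slope factor = 1 + 13.1/20 = 1.655
ROS = 1.07 * 4.93 * 1.655 = 8.73 m/min

8.73


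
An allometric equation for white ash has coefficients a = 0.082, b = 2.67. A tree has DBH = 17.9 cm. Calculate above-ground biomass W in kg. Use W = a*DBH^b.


Formula: W = a * DBH^b  (allometric power law)
DBH^b = 17.9^2.67 = 2213.694
W = 0.082 * 2213.694 = 181.5 kg

181.5


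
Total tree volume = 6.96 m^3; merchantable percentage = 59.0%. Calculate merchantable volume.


Formula: MV = V_total * (merchantable_pct / 100)
Merchantable fraction = 59.0% / 100 = 0.59
MV = 6.96 m^3 * 0.59 = 4.106 m^3

4.106


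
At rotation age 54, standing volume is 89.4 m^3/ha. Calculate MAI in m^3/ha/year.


Formula: MAI = Total Volume / Stand Age
MAI = 89.4 m^3/ha / 54 years
MAI = 1.66 m^3/ha/year

1.66


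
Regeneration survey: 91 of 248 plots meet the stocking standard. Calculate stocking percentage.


Formula: Stocking % = stocked plots / total plots * 100
Stocking = 91 / 248 * 100
Stocking = 0.3669 * 100 = 36.7%

36.7


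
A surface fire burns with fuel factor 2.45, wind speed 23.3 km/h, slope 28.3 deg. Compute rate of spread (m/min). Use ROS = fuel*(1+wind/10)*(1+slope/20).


Formula: ROS = fuel * (1 + wind/10) * (1 + slope/20)
Wind factor = 1 + 23.3/10 = 3.33
Slope factor = 1 + 28.3/20 = 2.415
ROS = 2.45 * 3.33 * 2.415 = 19.7 m/min

19.7


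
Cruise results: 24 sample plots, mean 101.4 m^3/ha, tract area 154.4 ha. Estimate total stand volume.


Formula: Total Volume = Mean Volume per ha * Total Area
Total Volume = 101.4 m^3/ha * 154.4 ha
Total Volume = 15656 m^3

15656


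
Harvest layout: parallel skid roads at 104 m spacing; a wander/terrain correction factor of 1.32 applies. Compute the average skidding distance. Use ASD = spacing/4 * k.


Formula: ASD = (spacing / 4) * correction
Uncorrected distance = spacing / 4 = 104 / 4 = 26 m
ASD = 26 * 1.32 = 34 m

34


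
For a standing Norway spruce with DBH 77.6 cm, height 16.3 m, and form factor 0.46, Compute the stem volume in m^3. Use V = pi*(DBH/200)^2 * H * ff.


Formula: V = pi * (DBH/200)^2 * H * ff
Radius = DBH/200 = 77.6/200 = 0.388 m
Radius^2 = 0.388^2 = 0.150544 m^2
V = pi * 0.150544 * 16.3 * 0.46
V = 3.546 m^3

3.546


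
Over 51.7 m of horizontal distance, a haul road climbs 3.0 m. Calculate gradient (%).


Formula: Gradient = rise / run * 100
Gradient = 3.0 / 51.7 * 100 = 5.8%

5.8


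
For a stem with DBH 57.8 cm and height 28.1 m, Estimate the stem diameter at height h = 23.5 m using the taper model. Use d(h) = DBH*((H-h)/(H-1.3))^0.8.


Taper: d(h) = DBH * ((H - h) / (H - 1.3))^0.8
Numerator = H - h = 28.1 - 23.5 = 4.6 m
Denominator = H - 1.3 = 28.1 - 1.3 = 26.8 m
Ratio = 4.6 / 26.8 = 0.17164
d = 57.8 * 0.17164^0.8 = 14.1 cm

14.1


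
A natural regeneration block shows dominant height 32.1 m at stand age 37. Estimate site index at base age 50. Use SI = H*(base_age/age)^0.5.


Formula: SI = H_dom * (base_age / age)^0.5
Age ratio = 50 / 37 = 1.35135
sqrt(age_ratio) = 1.16248
SI = 32.1 * 1.16248 = 37.3 m

37.3


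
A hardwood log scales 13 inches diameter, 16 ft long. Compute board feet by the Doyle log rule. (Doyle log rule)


Doyle: BF = (D - 4)^2 * L / 16
Adjusted diameter = 13 - 4 = 9 in
(D-4)^2 = 9^2 = 81
BF = 81 * 16 / 16 = 81 BF

81


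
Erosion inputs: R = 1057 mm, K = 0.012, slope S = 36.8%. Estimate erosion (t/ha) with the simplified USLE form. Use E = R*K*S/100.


Formula: E = R * K * S / 100  (simplified USLE)
R * K = 1057 * 0.012 = 12.684
E = 12.684 * 36.8 / 100 = 4.67 t/ha

4.67


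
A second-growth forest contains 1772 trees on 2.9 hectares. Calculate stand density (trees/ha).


Formula: Stand Density = N_trees / Area_ha
Density = 1772 trees / 2.9 ha
Density = 611 trees/ha

611


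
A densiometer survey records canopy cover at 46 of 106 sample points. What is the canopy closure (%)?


Formula: Canopy closure = covered points / total points * 100
Closure = 46 / 106 * 100
Closure = 0.434 * 100 = 43.4%

43.4


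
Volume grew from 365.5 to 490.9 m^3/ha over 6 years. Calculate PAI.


Formula: PAI = (V_T2 - V_T1) / (T2 - T1)
Volume increment = 490.9 - 365.5 = 125.4 m^3/ha
PAI = 125.4 / 6 = 20.9 m^3/ha/year

20.9


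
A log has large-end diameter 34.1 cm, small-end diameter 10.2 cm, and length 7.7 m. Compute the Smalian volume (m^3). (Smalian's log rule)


Smalian: V = (A1 + A2)/2 * L,  A = pi*(D/200)^2
A1 = pi*(34.1/200)^2 = 0.091327 m^2
A2 = pi*(10.2/200)^2 = 0.008171 m^2
V = (0.091327+0.008171)/2*7.7 = 0.3831 m^3

0.3831


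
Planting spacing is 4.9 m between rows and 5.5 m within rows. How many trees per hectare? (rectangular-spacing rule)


Formula: TPH = 10000 m^2/ha / (spacing_x * spacing_y)
Area per tree = 4.9 m * 5.5 m = 26.95 m^2
TPH = 10000 / 26.95 = 371 trees/ha

371


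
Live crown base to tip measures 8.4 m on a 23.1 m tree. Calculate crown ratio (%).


Formula: Crown Ratio = (Crown Length / Total Height) * 100
CR = (8.4 m / 23.1 m) * 100
CR = 0.3636 * 100 = 36.4%

36.4


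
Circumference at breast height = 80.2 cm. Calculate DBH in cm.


Formula: DBH = C / pi
DBH = 80.2 / pi
pi = 3.14159...
DBH = 25.5 cm

25.5


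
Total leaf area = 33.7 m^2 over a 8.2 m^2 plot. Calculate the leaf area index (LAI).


Formula: LAI = total leaf area / ground area  (dimensionless)
LAI = 33.7 m^2 / 8.2 m^2
LAI = 4.11

4.11


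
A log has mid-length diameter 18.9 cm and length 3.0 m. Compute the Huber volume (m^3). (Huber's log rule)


Huber: V = Am * L,  Am = pi*(Dm/200)^2
Am = pi*(18.9/200)^2 = 0.028055 m^2
V = 0.028055*3.0 = 0.0842 m^3

0.0842


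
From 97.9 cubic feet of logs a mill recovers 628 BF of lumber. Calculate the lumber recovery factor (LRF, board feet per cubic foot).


Formula: LRF = Lumber Output (BF) / Log Input (ft^3)
LRF = 628 BF / 97.9 ft^3
LRF = 6.41 BF/ft^3

6.41


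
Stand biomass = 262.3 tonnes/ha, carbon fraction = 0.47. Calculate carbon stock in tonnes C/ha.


Formula: Carbon Stock = Biomass * Carbon Fraction
C = 262.3 t/ha * 0.47
C = 123.3 t C/ha

123.3


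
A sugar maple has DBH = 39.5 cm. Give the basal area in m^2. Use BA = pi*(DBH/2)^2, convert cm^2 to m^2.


Formula: BA = pi * (DBH/2)^2 / 10000  (cm^2 to m^2)
Radius = DBH/2 = 39.5/2 = 19.75 cm
BA = pi * 19.75^2 / 10000
   = 1225.4175 cm^2 / 10000
   = 0.1225 m^2

0.1225


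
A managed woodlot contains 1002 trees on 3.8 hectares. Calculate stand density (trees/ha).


Formula: Stand Density = N_trees / Area_ha
Density = 1002 trees / 3.8 ha
Density = 264 trees/ha

264


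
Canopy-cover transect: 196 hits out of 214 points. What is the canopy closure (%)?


Formula: Canopy closure = covered points / total points * 100
Closure = 196 / 214 * 100
Closure = 0.9159 * 100 = 91.6%

91.6


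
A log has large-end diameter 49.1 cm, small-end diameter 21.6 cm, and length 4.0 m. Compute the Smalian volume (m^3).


Smalian: V = (A1 + A2)/2 * L,  A = pi*(D/200)^2
A1 = pi*(49.1/200)^2 = 0.189345 m^2
A2 = pi*(21.6/200)^2 = 0.036644 m^2
V = (0.189345+0.036644)/2*4.0 = 0.452 m^3

0.452


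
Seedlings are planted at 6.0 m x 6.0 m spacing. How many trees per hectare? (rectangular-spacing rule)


Formula: TPH = 10000 m^2/ha / (spacing_x * spacing_y)
Area per tree = 6.0 m * 6.0 m = 36.0 m^2
TPH = 10000 / 36.0 = 278 trees/ha

278


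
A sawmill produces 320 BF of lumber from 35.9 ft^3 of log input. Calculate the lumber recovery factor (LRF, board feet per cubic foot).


Formula: LRF = Lumber Output (BF) / Log Input (ft^3)
LRF = 320 BF / 35.9 ft^3
LRF = 8.91 BF/ft^3

8.91


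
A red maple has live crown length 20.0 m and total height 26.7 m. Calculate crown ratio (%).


Formula: Crown Ratio = (Crown Length / Total Height) * 100
CR = (20.0 m / 26.7 m) * 100
CR = 0.7491 * 100 = 74.9%

74.9


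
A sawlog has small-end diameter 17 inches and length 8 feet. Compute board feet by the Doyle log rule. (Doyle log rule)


Doyle: BF = (D - 4)^2 * L / 16
Adjusted diameter = 17 - 4 = 13 in
(D-4)^2 = 13^2 = 169
BF = 169 * 8 / 16 = 85 BF

85


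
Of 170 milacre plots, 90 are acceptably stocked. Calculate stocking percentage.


Formula: Stocking % = stocked plots / total plots * 100
Stocking = 90 / 170 * 100
Stocking = 0.5294 * 100 = 52.9%

52.9


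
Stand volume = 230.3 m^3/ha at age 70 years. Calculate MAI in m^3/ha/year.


Formula: MAI = Total Volume / Stand Age
MAI = 230.3 m^3/ha / 70 years
MAI = 3.29 m^3/ha/year

3.29


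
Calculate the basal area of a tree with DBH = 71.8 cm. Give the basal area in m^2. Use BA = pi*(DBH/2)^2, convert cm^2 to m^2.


Formula: BA = pi * (DBH/2)^2 / 10000  (cm^2 to m^2)
Radius = DBH/2 = 71.8/2 = 35.9 cm
BA = pi * 35.9^2 / 10000
   = 4048.916 cm^2 / 10000
   = 0.4049 m^2

0.4049


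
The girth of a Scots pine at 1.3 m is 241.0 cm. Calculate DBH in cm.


Formula: DBH = C / pi
DBH = 241.0 / pi
pi = 3.14159...
DBH = 76.7 cm

76.7


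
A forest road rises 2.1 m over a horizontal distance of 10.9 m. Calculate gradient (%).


Formula: Gradient = rise / run * 100
Gradient = 2.1 / 10.9 * 100 = 19.3%

19.3


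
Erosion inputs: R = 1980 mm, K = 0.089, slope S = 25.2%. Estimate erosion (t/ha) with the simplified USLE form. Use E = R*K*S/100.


Formula: E = R * K * S / 100  (simplified USLE)
R * K = 1980 * 0.089 = 176.22
E = 176.22 * 25.2 / 100 = 44.41 t/ha

44.41


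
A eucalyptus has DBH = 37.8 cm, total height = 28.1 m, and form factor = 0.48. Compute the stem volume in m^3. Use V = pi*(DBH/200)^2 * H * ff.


Formula: V = pi * (DBH/200)^2 * H * ff
Radius = DBH/200 = 37.8/200 = 0.189 m
Radius^2 = 0.189^2 = 0.035721 m^2
V = pi * 0.035721 * 28.1 * 0.48
V = 1.514 m^3

1.514


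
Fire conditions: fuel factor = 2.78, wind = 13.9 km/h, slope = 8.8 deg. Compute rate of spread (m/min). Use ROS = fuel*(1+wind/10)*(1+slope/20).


Formula: ROS = fuel * (1 + wind/10) * (1 + slope/20)
Wind factor = 1 + 13.9/10 = 2.39
Slope factor = 1 + 8.8/20 = 1.44
ROS = 2.78 * 2.39 * 1.44 = 9.57 m/min

9.57


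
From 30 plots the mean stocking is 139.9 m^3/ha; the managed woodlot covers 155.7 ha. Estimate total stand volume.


Formula: Total Volume = Mean Volume per ha * Total Area
Total Volume = 139.9 m^3/ha * 155.7 ha
Total Volume = 21782 m^3

21782
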